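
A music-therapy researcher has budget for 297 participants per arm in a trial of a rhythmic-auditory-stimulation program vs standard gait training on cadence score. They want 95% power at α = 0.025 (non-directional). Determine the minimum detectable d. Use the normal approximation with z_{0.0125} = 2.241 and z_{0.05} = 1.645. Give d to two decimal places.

d_min ≈ 0.32

For two independent groups of n = 297 each: d_min = (z_{α/2} + z_β)·√(2/n).
z-sum = 2.241 + 1.645 = 3.886.
d_min = 3.886 × √(2/297) = 3.886 × 0.0821 = 0.319.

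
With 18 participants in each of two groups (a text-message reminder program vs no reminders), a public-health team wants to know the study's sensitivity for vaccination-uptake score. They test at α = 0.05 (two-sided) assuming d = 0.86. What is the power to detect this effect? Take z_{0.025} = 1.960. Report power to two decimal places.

For two equal groups, power = Φ(d·√(n/2) − z_{α/2}).
d·√(n/2) = 0.86 × √(18/2) = 0.86 × 3.000 = 2.580.
z_β = 2.580 − 1.960 = 0.620.
Power = Φ(0.620) = 0.732.

power ≈ 0.73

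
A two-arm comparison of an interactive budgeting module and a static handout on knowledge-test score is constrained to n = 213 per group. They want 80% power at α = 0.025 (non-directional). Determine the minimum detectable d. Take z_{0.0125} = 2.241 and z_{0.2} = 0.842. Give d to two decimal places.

d_min ≈ 0.30

For two independent groups of n = 213 each: d_min = (z_{α/2} + z_β)·√(2/n).
z-sum = 2.241 + 0.842 = 3.083.
d_min = 3.083 × √(2/213) = 3.083 × 0.0969 = 0.299.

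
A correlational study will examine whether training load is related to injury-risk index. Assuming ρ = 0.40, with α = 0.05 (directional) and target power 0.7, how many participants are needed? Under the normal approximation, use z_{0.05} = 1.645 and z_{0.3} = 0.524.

Fisher's z: C = ½·ln((1+r)/(1−r)) = ½·ln(2.3333) = 0.4236.
n = ((z_{α} + z_β)/C)² + 3.
(1.645 + 0.524) / 0.4236 = 2.169 / 0.4236 = 5.120.
n = 5.120² + 3 = 26.22 + 3 = 29.2.
Round up.

n = 30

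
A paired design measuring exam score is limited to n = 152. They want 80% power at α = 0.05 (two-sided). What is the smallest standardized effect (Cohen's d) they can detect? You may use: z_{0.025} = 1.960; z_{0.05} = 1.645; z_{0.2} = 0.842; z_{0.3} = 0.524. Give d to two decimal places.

For a single sample (or paired design) of n = 152: d_min = (z_{α/2} + z_β)/√n.
z-sum = 1.960 + 0.842 = 2.802.
d_min = 2.802 / √152 = 2.802 / 12.329 = 0.227.

d_min ≈ 0.23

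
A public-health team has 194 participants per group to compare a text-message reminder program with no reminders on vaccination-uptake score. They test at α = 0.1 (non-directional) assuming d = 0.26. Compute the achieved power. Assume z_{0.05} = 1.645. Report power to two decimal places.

For two equal groups, power = Φ(d·√(n/2) − z_{α/2}).
d·√(n/2) = 0.26 × √(194/2) = 0.26 × 9.849 = 2.561.
z_β = 2.561 − 1.645 = 0.916.
Power = Φ(0.916) = 0.820.

power ≈ 0.82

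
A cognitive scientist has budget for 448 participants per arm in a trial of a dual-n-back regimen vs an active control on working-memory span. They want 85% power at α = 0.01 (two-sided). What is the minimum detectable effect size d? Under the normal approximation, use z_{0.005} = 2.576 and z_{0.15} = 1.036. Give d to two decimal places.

For two independent groups of n = 448 each: d_min = (z_{α/2} + z_β)·√(2/n).
z-sum = 2.576 + 1.036 = 3.612.
d_min = 3.612 × √(2/448) = 3.612 × 0.0668 = 0.241.

d_min ≈ 0.24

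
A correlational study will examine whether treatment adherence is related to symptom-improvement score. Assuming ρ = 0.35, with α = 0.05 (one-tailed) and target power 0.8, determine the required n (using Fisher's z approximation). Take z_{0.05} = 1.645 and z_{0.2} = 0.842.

Fisher's z: C = ½·ln((1+r)/(1−r)) = ½·ln(2.0769) = 0.3654.
n = ((z_{α} + z_β)/C)² + 3.
(1.645 + 0.842) / 0.3654 = 2.487 / 0.3654 = 6.806.
n = 6.806² + 3 = 46.32 + 3 = 49.3.
Round up.

n = 50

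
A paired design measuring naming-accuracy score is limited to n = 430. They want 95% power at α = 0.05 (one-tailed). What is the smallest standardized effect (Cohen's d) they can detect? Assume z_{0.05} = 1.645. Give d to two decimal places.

d_min ≈ 0.16

For a single sample (or paired design) of n = 430: d_min = (z_{α} + z_β)/√n.
z-sum = 1.645 + 1.645 = 3.290.
d_min = 3.290 / √430 = 3.290 / 20.736 = 0.159.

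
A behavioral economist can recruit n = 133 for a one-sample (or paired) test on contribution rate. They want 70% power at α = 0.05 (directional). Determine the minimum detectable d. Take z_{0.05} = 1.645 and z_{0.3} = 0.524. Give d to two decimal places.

For a single sample (or paired design) of n = 133: d_min = (z_{α} + z_β)/√n.
z-sum = 1.645 + 0.524 = 2.169.
d_min = 2.169 / √133 = 2.169 / 11.533 = 0.188.

d_min ≈ 0.19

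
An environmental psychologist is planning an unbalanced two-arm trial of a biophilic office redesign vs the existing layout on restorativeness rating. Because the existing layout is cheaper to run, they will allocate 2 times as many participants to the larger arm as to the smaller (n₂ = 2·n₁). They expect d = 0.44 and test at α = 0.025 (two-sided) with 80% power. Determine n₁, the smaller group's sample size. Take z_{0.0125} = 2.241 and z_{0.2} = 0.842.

With allocation ratio k = n₂/n₁ = 2, Var(x̄₁−x̄₂) = σ²(1/n₁ + 1/(k·n₁)) = σ²·(k+1)/(k·n₁).
So n₁ = (1 + 1/k)·((z_{α/2} + z_β)/d)² = 1.500 × (3.083/0.44)².
n₁ = 1.500 × 49.10 = 73.6.
Round up: n₁ = 74, giving n₂ = 2 × 74 = 148.

n₁ = 74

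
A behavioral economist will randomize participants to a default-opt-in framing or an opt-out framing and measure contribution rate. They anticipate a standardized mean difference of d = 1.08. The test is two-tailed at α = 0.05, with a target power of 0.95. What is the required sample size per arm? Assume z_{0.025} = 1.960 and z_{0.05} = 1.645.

n = 23 per group

For two independent groups with equal n: n = 2·((z_{α/2} + z_β) / d)².
z_{α/2} + z_β = 1.960 + 1.645 = 3.605.
n = 2 × (3.605 / 1.08)² = 2 × 3.338² = 2 × 11.14 = 22.3.
Round up to the next whole participant.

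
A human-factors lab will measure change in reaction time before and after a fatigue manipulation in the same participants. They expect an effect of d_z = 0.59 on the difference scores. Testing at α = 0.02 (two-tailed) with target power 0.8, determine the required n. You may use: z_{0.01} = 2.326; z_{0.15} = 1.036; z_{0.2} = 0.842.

n = 29 pairs

For a paired (one-sample on differences) test: n = ((z_{α/2} + z_β) / d)².
z_{α/2} + z_β = 2.326 + 0.842 = 3.168.
n = (3.168 / 0.59)² = 5.369² = 28.83.
Round up.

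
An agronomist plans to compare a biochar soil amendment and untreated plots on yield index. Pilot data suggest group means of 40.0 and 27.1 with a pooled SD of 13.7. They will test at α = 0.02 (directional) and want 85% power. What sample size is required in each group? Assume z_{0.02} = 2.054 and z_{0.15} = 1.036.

Cohen's d = |M₁ − M₂| / SD_pooled = |40.0 − 27.1| / 13.7 = 12.9 / 13.7 = 0.942.
For two independent groups with equal n: n = 2·((z_{α} + z_β) / d)².
z_{α} + z_β = 2.054 + 1.036 = 3.090.
n = 2 × (3.090 / 0.942)² = 2 × 3.280² = 2 × 10.76 = 21.5.
Round up to the next whole participant.

n = 22 per group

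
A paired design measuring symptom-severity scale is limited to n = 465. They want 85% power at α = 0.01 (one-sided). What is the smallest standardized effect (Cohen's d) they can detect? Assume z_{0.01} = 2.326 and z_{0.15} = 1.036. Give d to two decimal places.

d_min ≈ 0.16

For a single sample (or paired design) of n = 465: d_min = (z_{α} + z_β)/√n.
z-sum = 2.326 + 1.036 = 3.362.
d_min = 3.362 / √465 = 3.362 / 21.564 = 0.156.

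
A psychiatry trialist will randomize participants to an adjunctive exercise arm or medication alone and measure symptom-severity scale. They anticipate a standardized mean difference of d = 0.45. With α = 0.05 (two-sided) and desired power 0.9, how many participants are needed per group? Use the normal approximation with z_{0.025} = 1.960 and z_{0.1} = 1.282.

n = 104 per group

For two independent groups with equal n: n = 2·((z_{α/2} + z_β) / d)².
z_{α/2} + z_β = 1.960 + 1.282 = 3.242.
n = 2 × (3.242 / 0.45)² = 2 × 7.204² = 2 × 51.90 = 103.8.
Round up to the next whole participant.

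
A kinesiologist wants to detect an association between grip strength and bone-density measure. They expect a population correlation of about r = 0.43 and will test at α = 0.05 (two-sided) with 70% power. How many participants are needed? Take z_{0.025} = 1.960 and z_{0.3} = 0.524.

Fisher's z: C = ½·ln((1+r)/(1−r)) = ½·ln(2.5088) = 0.4599.
n = ((z_{α/2} + z_β)/C)² + 3.
(1.960 + 0.524) / 0.4599 = 2.484 / 0.4599 = 5.401.
n = 5.401² + 3 = 29.17 + 3 = 32.2.
Round up.

n = 33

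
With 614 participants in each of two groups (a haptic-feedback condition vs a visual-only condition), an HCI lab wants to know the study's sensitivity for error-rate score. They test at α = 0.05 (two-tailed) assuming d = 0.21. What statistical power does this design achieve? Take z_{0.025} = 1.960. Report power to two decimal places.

power ≈ 0.96

For two equal groups, power = Φ(d·√(n/2) − z_{α/2}).
d·√(n/2) = 0.21 × √(614/2) = 0.21 × 17.521 = 3.679.
z_β = 3.679 − 1.960 = 1.719.
Power = Φ(1.719) = 0.957.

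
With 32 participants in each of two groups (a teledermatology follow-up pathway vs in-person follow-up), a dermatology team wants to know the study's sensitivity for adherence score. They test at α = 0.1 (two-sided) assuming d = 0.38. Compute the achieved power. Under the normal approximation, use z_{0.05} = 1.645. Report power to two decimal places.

power ≈ 0.45

For two equal groups, power = Φ(d·√(n/2) − z_{α/2}).
d·√(n/2) = 0.38 × √(32/2) = 0.38 × 4.000 = 1.520.
z_β = 1.520 − 1.645 = -0.125.
Power = Φ(-0.125) = 0.450.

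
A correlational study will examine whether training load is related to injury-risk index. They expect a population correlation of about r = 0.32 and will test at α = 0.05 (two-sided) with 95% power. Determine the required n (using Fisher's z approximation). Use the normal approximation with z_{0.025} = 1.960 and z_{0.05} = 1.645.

n = 122

Fisher's z: C = ½·ln((1+r)/(1−r)) = ½·ln(1.9412) = 0.3316.
n = ((z_{α/2} + z_β)/C)² + 3.
(1.960 + 1.645) / 0.3316 = 3.605 / 0.3316 = 10.872.
n = 10.872² + 3 = 118.19 + 3 = 121.2.
Round up.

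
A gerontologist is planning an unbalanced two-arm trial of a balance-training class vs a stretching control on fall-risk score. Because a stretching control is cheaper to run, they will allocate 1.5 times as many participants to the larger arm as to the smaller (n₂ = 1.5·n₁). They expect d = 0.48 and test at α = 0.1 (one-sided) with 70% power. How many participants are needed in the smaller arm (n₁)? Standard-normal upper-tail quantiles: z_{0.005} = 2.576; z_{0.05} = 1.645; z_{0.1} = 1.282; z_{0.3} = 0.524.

n₁ = 24

With allocation ratio k = n₂/n₁ = 1.5, Var(x̄₁−x̄₂) = σ²(1/n₁ + 1/(k·n₁)) = σ²·(k+1)/(k·n₁).
So n₁ = (1 + 1/k)·((z_{α} + z_β)/d)² = 1.667 × (1.806/0.48)².
n₁ = 1.667 × 14.16 = 23.6.
Round up: n₁ = 24, giving n₂ = 1.5 × 24 = 36.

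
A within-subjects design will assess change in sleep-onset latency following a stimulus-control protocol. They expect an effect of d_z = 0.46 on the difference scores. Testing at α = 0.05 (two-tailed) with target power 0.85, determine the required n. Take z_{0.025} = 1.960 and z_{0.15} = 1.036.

n = 43 pairs

For a paired (one-sample on differences) test: n = ((z_{α/2} + z_β) / d)².
z_{α/2} + z_β = 1.960 + 1.036 = 2.996.
n = (2.996 / 0.46)² = 6.513² = 42.42.
Round up.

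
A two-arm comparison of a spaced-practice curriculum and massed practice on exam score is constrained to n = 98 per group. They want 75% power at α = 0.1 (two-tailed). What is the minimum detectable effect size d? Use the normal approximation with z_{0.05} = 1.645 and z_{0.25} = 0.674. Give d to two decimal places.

For two independent groups of n = 98 each: d_min = (z_{α/2} + z_β)·√(2/n).
z-sum = 1.645 + 0.674 = 2.319.
d_min = 2.319 × √(2/98) = 2.319 × 0.1429 = 0.331.

d_min ≈ 0.33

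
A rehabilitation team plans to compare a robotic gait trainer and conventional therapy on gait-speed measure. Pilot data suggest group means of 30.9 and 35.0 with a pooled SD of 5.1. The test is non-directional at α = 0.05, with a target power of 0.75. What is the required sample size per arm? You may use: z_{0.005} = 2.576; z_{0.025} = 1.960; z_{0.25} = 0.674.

Cohen's d = |M₁ − M₂| / SD_pooled = |30.9 − 35.0| / 5.1 = 4.1 / 5.1 = 0.804.
For two independent groups with equal n: n = 2·((z_{α/2} + z_β) / d)².
z_{α/2} + z_β = 1.960 + 0.674 = 2.634.
n = 2 × (2.634 / 0.804)² = 2 × 3.276² = 2 × 10.73 = 21.5.
Round up to the next whole participant.

n = 22 per group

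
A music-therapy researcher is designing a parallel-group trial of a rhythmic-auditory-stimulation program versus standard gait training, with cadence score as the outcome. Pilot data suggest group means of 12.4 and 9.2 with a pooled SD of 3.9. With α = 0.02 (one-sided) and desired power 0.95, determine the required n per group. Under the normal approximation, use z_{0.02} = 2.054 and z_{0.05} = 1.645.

Cohen's d = |M₁ − M₂| / SD_pooled = |12.4 − 9.2| / 3.9 = 3.2 / 3.9 = 0.821.
For two independent groups with equal n: n = 2·((z_{α} + z_β) / d)².
z_{α} + z_β = 2.054 + 1.645 = 3.699.
n = 2 × (3.699 / 0.821)² = 2 × 4.505² = 2 × 20.30 = 40.6.
Round up to the next whole participant.

n = 41 per group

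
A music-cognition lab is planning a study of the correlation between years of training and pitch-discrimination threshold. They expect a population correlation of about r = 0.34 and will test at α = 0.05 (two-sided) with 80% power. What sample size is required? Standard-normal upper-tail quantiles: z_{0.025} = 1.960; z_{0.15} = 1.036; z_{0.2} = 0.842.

Fisher's z: C = ½·ln((1+r)/(1−r)) = ½·ln(2.0303) = 0.3541.
n = ((z_{α/2} + z_β)/C)² + 3.
(1.960 + 0.842) / 0.3541 = 2.802 / 0.3541 = 7.913.
n = 7.913² + 3 = 62.62 + 3 = 65.6.
Round up.

n = 66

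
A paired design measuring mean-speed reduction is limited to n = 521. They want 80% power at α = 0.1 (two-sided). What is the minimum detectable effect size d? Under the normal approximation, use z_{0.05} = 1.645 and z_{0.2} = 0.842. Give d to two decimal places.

d_min ≈ 0.11

For a single sample (or paired design) of n = 521: d_min = (z_{α/2} + z_β)/√n.
z-sum = 1.645 + 0.842 = 2.487.
d_min = 2.487 / √521 = 2.487 / 22.825 = 0.109.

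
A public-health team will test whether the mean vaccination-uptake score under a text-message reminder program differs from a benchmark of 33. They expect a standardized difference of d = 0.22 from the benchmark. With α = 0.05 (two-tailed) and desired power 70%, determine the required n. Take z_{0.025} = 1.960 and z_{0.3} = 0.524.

n = 128

For a one-sample test: n = ((z_{α/2} + z_β) / d)².
z_{α/2} + z_β = 1.960 + 0.524 = 2.484.
n = (2.484 / 0.22)² = 11.291² = 127.48.
Round up.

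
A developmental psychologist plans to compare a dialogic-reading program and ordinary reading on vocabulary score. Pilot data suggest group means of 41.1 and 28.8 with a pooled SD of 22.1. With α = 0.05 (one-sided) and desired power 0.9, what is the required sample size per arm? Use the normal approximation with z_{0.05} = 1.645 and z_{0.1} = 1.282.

Cohen's d = |M₁ − M₂| / SD_pooled = |41.1 − 28.8| / 22.1 = 12.3 / 22.1 = 0.557.
For two independent groups with equal n: n = 2·((z_{α} + z_β) / d)².
z_{α} + z_β = 1.645 + 1.282 = 2.927.
n = 2 × (2.927 / 0.557)² = 2 × 5.255² = 2 × 27.61 = 55.2.
Round up to the next whole participant.

n = 56 per group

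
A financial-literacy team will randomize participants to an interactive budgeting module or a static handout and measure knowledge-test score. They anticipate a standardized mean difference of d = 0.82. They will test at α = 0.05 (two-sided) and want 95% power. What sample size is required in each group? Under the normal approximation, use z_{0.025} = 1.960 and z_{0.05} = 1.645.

n = 39 per group

For two independent groups with equal n: n = 2·((z_{α/2} + z_β) / d)².
z_{α/2} + z_β = 1.960 + 1.645 = 3.605.
n = 2 × (3.605 / 0.82)² = 2 × 4.396² = 2 × 19.33 = 38.7.
Round up to the next whole participant.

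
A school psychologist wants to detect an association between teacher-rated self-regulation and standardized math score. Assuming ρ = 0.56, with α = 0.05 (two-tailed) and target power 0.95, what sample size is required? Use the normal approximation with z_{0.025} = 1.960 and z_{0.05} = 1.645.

n = 36

Fisher's z: C = ½·ln((1+r)/(1−r)) = ½·ln(3.5455) = 0.6328.
n = ((z_{α/2} + z_β)/C)² + 3.
(1.960 + 1.645) / 0.6328 = 3.605 / 0.6328 = 5.697.
n = 5.697² + 3 = 32.45 + 3 = 35.5.
Round up.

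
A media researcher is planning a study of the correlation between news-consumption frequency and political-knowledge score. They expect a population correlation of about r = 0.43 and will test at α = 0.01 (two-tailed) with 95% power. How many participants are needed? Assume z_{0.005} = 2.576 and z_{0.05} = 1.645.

Fisher's z: C = ½·ln((1+r)/(1−r)) = ½·ln(2.5088) = 0.4599.
n = ((z_{α/2} + z_β)/C)² + 3.
(2.576 + 1.645) / 0.4599 = 4.221 / 0.4599 = 9.178.
n = 9.178² + 3 = 84.24 + 3 = 87.2.
Round up.

n = 88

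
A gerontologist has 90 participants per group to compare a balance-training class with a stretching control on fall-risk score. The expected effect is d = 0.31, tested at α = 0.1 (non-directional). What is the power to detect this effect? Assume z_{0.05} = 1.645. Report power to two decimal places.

power ≈ 0.67

For two equal groups, power = Φ(d·√(n/2) − z_{α/2}).
d·√(n/2) = 0.31 × √(90/2) = 0.31 × 6.708 = 2.080.
z_β = 2.080 − 1.645 = 0.435.
Power = Φ(0.435) = 0.668.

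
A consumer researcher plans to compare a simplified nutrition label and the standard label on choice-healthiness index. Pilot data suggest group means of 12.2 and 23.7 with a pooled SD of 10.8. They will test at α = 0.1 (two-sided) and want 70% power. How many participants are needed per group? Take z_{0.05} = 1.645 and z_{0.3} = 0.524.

Cohen's d = |M₁ − M₂| / SD_pooled = |12.2 − 23.7| / 10.8 = 11.5 / 10.8 = 1.065.
For two independent groups with equal n: n = 2·((z_{α/2} + z_β) / d)².
z_{α/2} + z_β = 1.645 + 0.524 = 2.169.
n = 2 × (2.169 / 1.065)² = 2 × 2.037² = 2 × 4.15 = 8.3.
Round up to the next whole participant.

n = 9 per group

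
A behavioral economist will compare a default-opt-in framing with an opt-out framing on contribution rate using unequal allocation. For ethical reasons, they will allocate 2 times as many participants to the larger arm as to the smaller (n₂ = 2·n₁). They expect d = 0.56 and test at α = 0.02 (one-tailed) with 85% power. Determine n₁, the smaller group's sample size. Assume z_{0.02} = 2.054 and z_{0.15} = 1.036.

With allocation ratio k = n₂/n₁ = 2, Var(x̄₁−x̄₂) = σ²(1/n₁ + 1/(k·n₁)) = σ²·(k+1)/(k·n₁).
So n₁ = (1 + 1/k)·((z_{α} + z_β)/d)² = 1.500 × (3.090/0.56)².
n₁ = 1.500 × 30.45 = 45.7.
Round up: n₁ = 46, giving n₂ = 2 × 46 = 92.

n₁ = 46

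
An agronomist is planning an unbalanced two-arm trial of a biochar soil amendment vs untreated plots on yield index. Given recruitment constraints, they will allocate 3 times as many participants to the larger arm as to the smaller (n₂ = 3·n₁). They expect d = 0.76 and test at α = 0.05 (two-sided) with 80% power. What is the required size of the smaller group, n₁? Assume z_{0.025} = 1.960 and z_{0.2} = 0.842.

n₁ = 19

With allocation ratio k = n₂/n₁ = 3, Var(x̄₁−x̄₂) = σ²(1/n₁ + 1/(k·n₁)) = σ²·(k+1)/(k·n₁).
So n₁ = (1 + 1/k)·((z_{α/2} + z_β)/d)² = 1.333 × (2.802/0.76)².
n₁ = 1.333 × 13.59 = 18.1.
Round up: n₁ = 19, giving n₂ = 3 × 19 = 57.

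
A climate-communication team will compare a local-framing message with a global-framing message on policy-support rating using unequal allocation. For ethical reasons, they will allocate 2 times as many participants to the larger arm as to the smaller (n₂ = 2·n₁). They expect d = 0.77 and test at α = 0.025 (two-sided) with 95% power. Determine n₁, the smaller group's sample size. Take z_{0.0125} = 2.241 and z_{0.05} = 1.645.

With allocation ratio k = n₂/n₁ = 2, Var(x̄₁−x̄₂) = σ²(1/n₁ + 1/(k·n₁)) = σ²·(k+1)/(k·n₁).
So n₁ = (1 + 1/k)·((z_{α/2} + z_β)/d)² = 1.500 × (3.886/0.77)².
n₁ = 1.500 × 25.47 = 38.2.
Round up: n₁ = 39, giving n₂ = 2 × 39 = 78.

n₁ = 39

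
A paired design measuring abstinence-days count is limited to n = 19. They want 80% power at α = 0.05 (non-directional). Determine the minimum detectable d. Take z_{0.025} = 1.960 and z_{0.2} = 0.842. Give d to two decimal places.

d_min ≈ 0.64

For a single sample (or paired design) of n = 19: d_min = (z_{α/2} + z_β)/√n.
z-sum = 1.960 + 0.842 = 2.802.
d_min = 2.802 / √19 = 2.802 / 4.359 = 0.643.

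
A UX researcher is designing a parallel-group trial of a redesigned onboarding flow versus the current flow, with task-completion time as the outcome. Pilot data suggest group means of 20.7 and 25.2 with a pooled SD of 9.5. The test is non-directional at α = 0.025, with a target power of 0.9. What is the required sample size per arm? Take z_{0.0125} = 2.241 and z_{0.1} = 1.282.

Cohen's d = |M₁ − M₂| / SD_pooled = |20.7 − 25.2| / 9.5 = 4.5 / 9.5 = 0.474.
For two independent groups with equal n: n = 2·((z_{α/2} + z_β) / d)².
z_{α/2} + z_β = 2.241 + 1.282 = 3.523.
n = 2 × (3.523 / 0.474)² = 2 × 7.432² = 2 × 55.24 = 110.5.
Round up to the next whole participant.

n = 111 per group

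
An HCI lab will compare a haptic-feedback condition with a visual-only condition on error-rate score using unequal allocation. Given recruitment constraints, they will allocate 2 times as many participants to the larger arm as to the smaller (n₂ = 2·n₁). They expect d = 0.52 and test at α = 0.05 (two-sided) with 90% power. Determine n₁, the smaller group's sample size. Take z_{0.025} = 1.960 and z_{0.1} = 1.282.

n₁ = 59

With allocation ratio k = n₂/n₁ = 2, Var(x̄₁−x̄₂) = σ²(1/n₁ + 1/(k·n₁)) = σ²·(k+1)/(k·n₁).
So n₁ = (1 + 1/k)·((z_{α/2} + z_β)/d)² = 1.500 × (3.242/0.52)².
n₁ = 1.500 × 38.87 = 58.3.
Round up: n₁ = 59, giving n₂ = 2 × 59 = 118.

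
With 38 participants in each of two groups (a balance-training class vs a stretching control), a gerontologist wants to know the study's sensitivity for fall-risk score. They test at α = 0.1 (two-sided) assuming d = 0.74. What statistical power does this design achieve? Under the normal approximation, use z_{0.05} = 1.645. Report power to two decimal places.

For two equal groups, power = Φ(d·√(n/2) − z_{α/2}).
d·√(n/2) = 0.74 × √(38/2) = 0.74 × 4.359 = 3.226.
z_β = 3.226 − 1.645 = 1.581.
Power = Φ(1.581) = 0.943.

power ≈ 0.94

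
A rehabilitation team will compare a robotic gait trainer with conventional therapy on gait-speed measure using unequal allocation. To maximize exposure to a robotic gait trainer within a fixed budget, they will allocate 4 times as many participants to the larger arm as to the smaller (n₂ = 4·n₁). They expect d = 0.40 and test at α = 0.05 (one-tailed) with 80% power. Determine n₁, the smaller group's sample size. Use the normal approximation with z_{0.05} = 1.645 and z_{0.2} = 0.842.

n₁ = 49

With allocation ratio k = n₂/n₁ = 4, Var(x̄₁−x̄₂) = σ²(1/n₁ + 1/(k·n₁)) = σ²·(k+1)/(k·n₁).
So n₁ = (1 + 1/k)·((z_{α} + z_β)/d)² = 1.250 × (2.487/0.40)².
n₁ = 1.250 × 38.66 = 48.3.
Round up: n₁ = 49, giving n₂ = 4 × 49 = 196.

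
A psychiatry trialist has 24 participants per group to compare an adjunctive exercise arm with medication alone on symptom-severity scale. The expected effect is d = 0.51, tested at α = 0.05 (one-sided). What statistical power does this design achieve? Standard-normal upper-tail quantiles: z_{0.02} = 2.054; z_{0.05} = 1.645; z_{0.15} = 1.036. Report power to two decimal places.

For two equal groups, power = Φ(d·√(n/2) − z_{α}).
d·√(n/2) = 0.51 × √(24/2) = 0.51 × 3.464 = 1.767.
z_β = 1.767 − 1.645 = 0.122.
Power = Φ(0.122) = 0.548.

power ≈ 0.55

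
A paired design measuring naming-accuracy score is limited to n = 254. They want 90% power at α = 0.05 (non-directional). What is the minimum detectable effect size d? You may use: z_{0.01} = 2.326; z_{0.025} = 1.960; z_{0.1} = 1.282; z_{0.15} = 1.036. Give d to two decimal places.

d_min ≈ 0.20

For a single sample (or paired design) of n = 254: d_min = (z_{α/2} + z_β)/√n.
z-sum = 1.960 + 1.282 = 3.242.
d_min = 3.242 / √254 = 3.242 / 15.937 = 0.203.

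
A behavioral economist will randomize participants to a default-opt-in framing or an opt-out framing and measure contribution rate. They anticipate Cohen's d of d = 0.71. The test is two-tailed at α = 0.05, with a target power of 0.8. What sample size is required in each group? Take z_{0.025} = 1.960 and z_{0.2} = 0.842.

n = 32 per group

For two independent groups with equal n: n = 2·((z_{α/2} + z_β) / d)².
z_{α/2} + z_β = 1.960 + 0.842 = 2.802.
n = 2 × (2.802 / 0.71)² = 2 × 3.946² = 2 × 15.57 = 31.1.
Round up to the next whole participant.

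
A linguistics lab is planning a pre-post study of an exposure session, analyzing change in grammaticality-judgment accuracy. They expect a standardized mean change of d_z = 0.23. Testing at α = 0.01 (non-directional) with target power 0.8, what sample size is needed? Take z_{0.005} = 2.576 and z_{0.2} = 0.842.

For a paired (one-sample on differences) test: n = ((z_{α/2} + z_β) / d)².
z_{α/2} + z_β = 2.576 + 0.842 = 3.418.
n = (3.418 / 0.23)² = 14.861² = 220.85.
Round up.

n = 221 pairs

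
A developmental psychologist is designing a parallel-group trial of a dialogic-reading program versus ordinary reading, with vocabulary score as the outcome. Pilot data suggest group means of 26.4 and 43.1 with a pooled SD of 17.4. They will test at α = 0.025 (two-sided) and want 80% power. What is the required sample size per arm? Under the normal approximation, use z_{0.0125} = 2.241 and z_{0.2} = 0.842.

n = 21 per group

Cohen's d = |M₁ − M₂| / SD_pooled = |26.4 − 43.1| / 17.4 = 16.7 / 17.4 = 0.960.
For two independent groups with equal n: n = 2·((z_{α/2} + z_β) / d)².
z_{α/2} + z_β = 2.241 + 0.842 = 3.083.
n = 2 × (3.083 / 0.960)² = 2 × 3.211² = 2 × 10.31 = 20.6.
Round up to the next whole participant.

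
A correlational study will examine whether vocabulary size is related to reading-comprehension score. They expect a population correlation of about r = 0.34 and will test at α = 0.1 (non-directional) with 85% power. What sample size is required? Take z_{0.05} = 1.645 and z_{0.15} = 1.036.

n = 61

Fisher's z: C = ½·ln((1+r)/(1−r)) = ½·ln(2.0303) = 0.3541.
n = ((z_{α/2} + z_β)/C)² + 3.
(1.645 + 1.036) / 0.3541 = 2.681 / 0.3541 = 7.571.
n = 7.571² + 3 = 57.32 + 3 = 60.3.
Round up.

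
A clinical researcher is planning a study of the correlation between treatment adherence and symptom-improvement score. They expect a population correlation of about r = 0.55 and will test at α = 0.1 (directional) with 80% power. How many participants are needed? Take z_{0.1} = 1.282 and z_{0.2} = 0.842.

Fisher's z: C = ½·ln((1+r)/(1−r)) = ½·ln(3.4444) = 0.6184.
n = ((z_{α} + z_β)/C)² + 3.
(1.282 + 0.842) / 0.6184 = 2.124 / 0.6184 = 3.435.
n = 3.435² + 3 = 11.80 + 3 = 14.8.
Round up.

n = 15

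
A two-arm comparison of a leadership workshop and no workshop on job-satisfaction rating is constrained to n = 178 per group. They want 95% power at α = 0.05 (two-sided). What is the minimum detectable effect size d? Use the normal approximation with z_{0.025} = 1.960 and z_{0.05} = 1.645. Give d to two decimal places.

For two independent groups of n = 178 each: d_min = (z_{α/2} + z_β)·√(2/n).
z-sum = 1.960 + 1.645 = 3.605.
d_min = 3.605 × √(2/178) = 3.605 × 0.1060 = 0.382.

d_min ≈ 0.38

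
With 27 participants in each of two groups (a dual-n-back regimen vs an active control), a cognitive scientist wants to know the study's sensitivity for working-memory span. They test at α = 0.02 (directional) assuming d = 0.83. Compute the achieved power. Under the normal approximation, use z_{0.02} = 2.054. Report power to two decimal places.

power ≈ 0.84

For two equal groups, power = Φ(d·√(n/2) − z_{α}).
d·√(n/2) = 0.83 × √(27/2) = 0.83 × 3.674 = 3.050.
z_β = 3.050 − 2.054 = 0.996.
Power = Φ(0.996) = 0.840.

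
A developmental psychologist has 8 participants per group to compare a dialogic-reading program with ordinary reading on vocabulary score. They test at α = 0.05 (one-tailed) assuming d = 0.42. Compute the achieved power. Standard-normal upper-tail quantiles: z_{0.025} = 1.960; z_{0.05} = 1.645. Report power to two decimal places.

power ≈ 0.21

For two equal groups, power = Φ(d·√(n/2) − z_{α}).
d·√(n/2) = 0.42 × √(8/2) = 0.42 × 2.000 = 0.840.
z_β = 0.840 − 1.645 = -0.805.
Power = Φ(-0.805) = 0.210.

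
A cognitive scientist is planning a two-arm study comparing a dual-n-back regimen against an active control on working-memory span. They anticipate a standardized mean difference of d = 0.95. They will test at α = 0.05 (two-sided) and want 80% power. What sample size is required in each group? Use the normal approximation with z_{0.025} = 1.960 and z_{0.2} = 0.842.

For two independent groups with equal n: n = 2·((z_{α/2} + z_β) / d)².
z_{α/2} + z_β = 1.960 + 0.842 = 2.802.
n = 2 × (2.802 / 0.95)² = 2 × 2.949² = 2 × 8.70 = 17.4.
Round up to the next whole participant.

n = 18 per group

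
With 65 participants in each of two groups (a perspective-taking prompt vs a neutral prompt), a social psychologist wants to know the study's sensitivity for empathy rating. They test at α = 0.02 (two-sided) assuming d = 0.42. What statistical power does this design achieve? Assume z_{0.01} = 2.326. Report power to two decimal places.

power ≈ 0.53

For two equal groups, power = Φ(d·√(n/2) − z_{α/2}).
d·√(n/2) = 0.42 × √(65/2) = 0.42 × 5.701 = 2.394.
z_β = 2.394 − 2.326 = 0.068.
Power = Φ(0.068) = 0.527.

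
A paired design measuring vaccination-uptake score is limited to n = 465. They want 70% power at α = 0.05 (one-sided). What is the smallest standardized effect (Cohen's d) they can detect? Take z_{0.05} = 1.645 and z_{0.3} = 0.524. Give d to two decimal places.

d_min ≈ 0.10

For a single sample (or paired design) of n = 465: d_min = (z_{α} + z_β)/√n.
z-sum = 1.645 + 0.524 = 2.169.
d_min = 2.169 / √465 = 2.169 / 21.564 = 0.101.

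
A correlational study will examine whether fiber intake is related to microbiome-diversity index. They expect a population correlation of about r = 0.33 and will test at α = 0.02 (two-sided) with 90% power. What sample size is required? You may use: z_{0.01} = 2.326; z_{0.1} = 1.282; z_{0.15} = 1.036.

Fisher's z: C = ½·ln((1+r)/(1−r)) = ½·ln(1.9851) = 0.3428.
n = ((z_{α/2} + z_β)/C)² + 3.
(2.326 + 1.282) / 0.3428 = 3.608 / 0.3428 = 10.525.
n = 10.525² + 3 = 110.78 + 3 = 113.8.
Round up.

n = 114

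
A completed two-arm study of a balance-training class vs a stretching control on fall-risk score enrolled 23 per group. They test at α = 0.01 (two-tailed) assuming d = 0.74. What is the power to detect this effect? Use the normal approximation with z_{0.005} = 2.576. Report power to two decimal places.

For two equal groups, power = Φ(d·√(n/2) − z_{α/2}).
d·√(n/2) = 0.74 × √(23/2) = 0.74 × 3.391 = 2.509.
z_β = 2.509 − 2.576 = -0.067.
Power = Φ(-0.067) = 0.473.

power ≈ 0.47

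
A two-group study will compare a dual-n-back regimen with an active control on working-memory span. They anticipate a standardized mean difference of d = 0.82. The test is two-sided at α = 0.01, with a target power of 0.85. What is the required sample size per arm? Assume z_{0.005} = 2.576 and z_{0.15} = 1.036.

n = 39 per group

For two independent groups with equal n: n = 2·((z_{α/2} + z_β) / d)².
z_{α/2} + z_β = 2.576 + 1.036 = 3.612.
n = 2 × (3.612 / 0.82)² = 2 × 4.405² = 2 × 19.40 = 38.8.
Round up to the next whole participant.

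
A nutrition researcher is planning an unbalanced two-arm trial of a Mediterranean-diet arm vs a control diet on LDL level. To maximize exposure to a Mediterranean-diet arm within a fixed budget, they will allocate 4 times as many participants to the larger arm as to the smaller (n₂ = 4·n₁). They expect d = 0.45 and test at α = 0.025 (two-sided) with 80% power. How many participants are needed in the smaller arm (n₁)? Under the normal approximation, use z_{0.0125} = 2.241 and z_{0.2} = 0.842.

n₁ = 59

With allocation ratio k = n₂/n₁ = 4, Var(x̄₁−x̄₂) = σ²(1/n₁ + 1/(k·n₁)) = σ²·(k+1)/(k·n₁).
So n₁ = (1 + 1/k)·((z_{α/2} + z_β)/d)² = 1.250 × (3.083/0.45)².
n₁ = 1.250 × 46.94 = 58.7.
Round up: n₁ = 59, giving n₂ = 4 × 59 = 236.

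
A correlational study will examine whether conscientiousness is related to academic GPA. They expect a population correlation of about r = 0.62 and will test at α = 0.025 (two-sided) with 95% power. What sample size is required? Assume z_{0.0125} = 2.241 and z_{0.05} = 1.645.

n = 32

Fisher's z: C = ½·ln((1+r)/(1−r)) = ½·ln(4.2632) = 0.7250.
n = ((z_{α/2} + z_β)/C)² + 3.
(2.241 + 1.645) / 0.7250 = 3.886 / 0.7250 = 5.360.
n = 5.360² + 3 = 28.73 + 3 = 31.7.
Round up.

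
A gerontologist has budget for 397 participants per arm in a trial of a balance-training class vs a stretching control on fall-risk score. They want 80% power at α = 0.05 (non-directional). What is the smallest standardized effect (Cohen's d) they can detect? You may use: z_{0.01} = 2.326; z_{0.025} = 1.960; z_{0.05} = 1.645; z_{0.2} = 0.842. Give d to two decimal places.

d_min ≈ 0.20

For two independent groups of n = 397 each: d_min = (z_{α/2} + z_β)·√(2/n).
z-sum = 1.960 + 0.842 = 2.802.
d_min = 2.802 × √(2/397) = 2.802 × 0.0710 = 0.199.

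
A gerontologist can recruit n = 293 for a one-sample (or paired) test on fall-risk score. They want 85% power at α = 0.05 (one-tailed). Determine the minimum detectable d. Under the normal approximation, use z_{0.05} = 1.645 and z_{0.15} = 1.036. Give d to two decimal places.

For a single sample (or paired design) of n = 293: d_min = (z_{α} + z_β)/√n.
z-sum = 1.645 + 1.036 = 2.681.
d_min = 2.681 / √293 = 2.681 / 17.117 = 0.157.

d_min ≈ 0.16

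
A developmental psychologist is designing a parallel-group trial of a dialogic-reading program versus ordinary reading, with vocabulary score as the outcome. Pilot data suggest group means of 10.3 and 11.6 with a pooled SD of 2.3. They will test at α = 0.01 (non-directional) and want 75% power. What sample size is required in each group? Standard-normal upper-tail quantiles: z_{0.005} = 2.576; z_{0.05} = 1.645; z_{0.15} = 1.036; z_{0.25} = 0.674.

n = 67 per group

Cohen's d = |M₁ − M₂| / SD_pooled = |10.3 − 11.6| / 2.3 = 1.3 / 2.3 = 0.565.
For two independent groups with equal n: n = 2·((z_{α/2} + z_β) / d)².
z_{α/2} + z_β = 2.576 + 0.674 = 3.250.
n = 2 × (3.250 / 0.565)² = 2 × 5.752² = 2 × 33.09 = 66.2.
Round up to the next whole participant.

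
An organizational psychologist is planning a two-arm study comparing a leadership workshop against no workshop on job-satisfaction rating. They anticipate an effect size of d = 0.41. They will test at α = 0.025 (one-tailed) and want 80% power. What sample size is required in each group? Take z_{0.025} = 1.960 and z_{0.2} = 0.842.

For two independent groups with equal n: n = 2·((z_{α} + z_β) / d)².
z_{α} + z_β = 1.960 + 0.842 = 2.802.
n = 2 × (2.802 / 0.41)² = 2 × 6.834² = 2 × 46.71 = 93.4.
Round up to the next whole participant.

n = 94 per group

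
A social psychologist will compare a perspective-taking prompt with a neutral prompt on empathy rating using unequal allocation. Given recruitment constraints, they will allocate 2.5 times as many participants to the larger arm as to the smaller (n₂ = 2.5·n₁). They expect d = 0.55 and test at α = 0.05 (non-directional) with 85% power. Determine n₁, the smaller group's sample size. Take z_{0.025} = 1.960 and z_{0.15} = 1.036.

n₁ = 42

With allocation ratio k = n₂/n₁ = 2.5, Var(x̄₁−x̄₂) = σ²(1/n₁ + 1/(k·n₁)) = σ²·(k+1)/(k·n₁).
So n₁ = (1 + 1/k)·((z_{α/2} + z_β)/d)² = 1.400 × (2.996/0.55)².
n₁ = 1.400 × 29.67 = 41.5.
Round up: n₁ = 42, giving n₂ = 2.5 × 42 = 105.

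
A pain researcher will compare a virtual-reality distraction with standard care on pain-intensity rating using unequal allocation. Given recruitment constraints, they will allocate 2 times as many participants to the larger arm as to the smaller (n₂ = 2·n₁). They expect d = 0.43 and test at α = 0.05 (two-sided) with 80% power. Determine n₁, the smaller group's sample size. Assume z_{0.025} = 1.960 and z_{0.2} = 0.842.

n₁ = 64

With allocation ratio k = n₂/n₁ = 2, Var(x̄₁−x̄₂) = σ²(1/n₁ + 1/(k·n₁)) = σ²·(k+1)/(k·n₁).
So n₁ = (1 + 1/k)·((z_{α/2} + z_β)/d)² = 1.500 × (2.802/0.43)².
n₁ = 1.500 × 42.46 = 63.7.
Round up: n₁ = 64, giving n₂ = 2 × 64 = 128.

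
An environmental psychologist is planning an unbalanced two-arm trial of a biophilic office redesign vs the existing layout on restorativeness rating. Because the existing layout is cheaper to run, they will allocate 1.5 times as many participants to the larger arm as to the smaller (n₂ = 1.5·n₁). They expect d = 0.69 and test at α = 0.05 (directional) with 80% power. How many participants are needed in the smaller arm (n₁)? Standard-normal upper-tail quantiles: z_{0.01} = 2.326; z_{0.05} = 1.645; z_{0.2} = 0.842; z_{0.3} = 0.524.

n₁ = 22

With allocation ratio k = n₂/n₁ = 1.5, Var(x̄₁−x̄₂) = σ²(1/n₁ + 1/(k·n₁)) = σ²·(k+1)/(k·n₁).
So n₁ = (1 + 1/k)·((z_{α} + z_β)/d)² = 1.667 × (2.487/0.69)².
n₁ = 1.667 × 12.99 = 21.7.
Round up: n₁ = 22, giving n₂ = 1.5 × 22 = 33.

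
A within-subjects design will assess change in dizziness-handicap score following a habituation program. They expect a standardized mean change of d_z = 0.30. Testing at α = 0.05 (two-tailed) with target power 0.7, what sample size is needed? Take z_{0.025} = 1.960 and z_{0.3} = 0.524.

For a paired (one-sample on differences) test: n = ((z_{α/2} + z_β) / d)².
z_{α/2} + z_β = 1.960 + 0.524 = 2.484.
n = (2.484 / 0.30)² = 8.280² = 68.56.
Round up.

n = 69 pairs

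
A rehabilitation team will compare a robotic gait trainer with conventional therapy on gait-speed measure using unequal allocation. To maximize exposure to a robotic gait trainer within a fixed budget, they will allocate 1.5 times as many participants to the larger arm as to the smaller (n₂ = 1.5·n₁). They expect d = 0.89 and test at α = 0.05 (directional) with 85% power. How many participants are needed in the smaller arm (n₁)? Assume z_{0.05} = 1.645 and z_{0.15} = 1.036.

With allocation ratio k = n₂/n₁ = 1.5, Var(x̄₁−x̄₂) = σ²(1/n₁ + 1/(k·n₁)) = σ²·(k+1)/(k·n₁).
So n₁ = (1 + 1/k)·((z_{α} + z_β)/d)² = 1.667 × (2.681/0.89)².
n₁ = 1.667 × 9.07 = 15.1.
Round up: n₁ = 16, giving n₂ = 1.5 × 16 = 24.

n₁ = 16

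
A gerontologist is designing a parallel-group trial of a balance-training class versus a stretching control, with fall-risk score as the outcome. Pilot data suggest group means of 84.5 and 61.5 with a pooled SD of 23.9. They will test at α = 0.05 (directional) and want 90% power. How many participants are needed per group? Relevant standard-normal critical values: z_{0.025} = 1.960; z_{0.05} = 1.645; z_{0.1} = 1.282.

n = 19 per group

Cohen's d = |M₁ − M₂| / SD_pooled = |84.5 − 61.5| / 23.9 = 23.0 / 23.9 = 0.962.
For two independent groups with equal n: n = 2·((z_{α} + z_β) / d)².
z_{α} + z_β = 1.645 + 1.282 = 2.927.
n = 2 × (2.927 / 0.962)² = 2 × 3.043² = 2 × 9.26 = 18.5.
Round up to the next whole participant.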